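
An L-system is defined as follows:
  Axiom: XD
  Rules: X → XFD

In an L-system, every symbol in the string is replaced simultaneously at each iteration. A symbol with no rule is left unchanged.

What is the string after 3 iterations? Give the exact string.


Answer: XFDFDFDD

Derivation:
Step 0: XD
Step 1: XFDD
Step 2: XFDFDD
Step 3: XFDFDFDD


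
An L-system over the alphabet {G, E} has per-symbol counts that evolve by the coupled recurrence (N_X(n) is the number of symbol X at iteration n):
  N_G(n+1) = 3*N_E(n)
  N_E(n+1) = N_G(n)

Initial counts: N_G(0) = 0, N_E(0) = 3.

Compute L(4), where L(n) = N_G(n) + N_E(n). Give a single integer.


Step 0: N_G=0, N_E=3, L=3
Step 1: N_G=9, N_E=0, L=9
Step 2: N_G=0, N_E=9, L=9
Step 3: N_G=27, N_E=0, L=27
Step 4: N_G=0, N_E=27, L=27

Answer: 27


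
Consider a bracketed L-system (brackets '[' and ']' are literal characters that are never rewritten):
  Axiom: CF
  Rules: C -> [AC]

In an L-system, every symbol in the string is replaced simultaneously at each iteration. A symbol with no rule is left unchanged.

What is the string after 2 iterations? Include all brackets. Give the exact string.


Step 0: CF
Step 1: [AC]F
Step 2: [A[AC]]F

Answer: [A[AC]]F


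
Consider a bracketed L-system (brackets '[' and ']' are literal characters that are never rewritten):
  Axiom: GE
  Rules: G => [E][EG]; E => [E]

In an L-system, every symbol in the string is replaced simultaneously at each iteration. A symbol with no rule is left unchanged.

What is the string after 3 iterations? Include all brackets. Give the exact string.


Answer: [[[E]]][[[E]][[E]][[E][E][EG]]][[[E]]]

Derivation:
Step 0: GE
Step 1: [E][EG][E]
Step 2: [[E]][[E][E][EG]][[E]]
Step 3: [[[E]]][[[E]][[E]][[E][E][EG]]][[[E]]]


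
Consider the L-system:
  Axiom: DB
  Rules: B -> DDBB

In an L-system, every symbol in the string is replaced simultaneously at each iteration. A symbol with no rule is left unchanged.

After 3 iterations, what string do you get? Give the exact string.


Step 0: DB
Step 1: DDDBB
Step 2: DDDDDBBDDBB
Step 3: DDDDDDDBBDDBBDDDDBBDDBB

Answer: DDDDDDDBBDDBBDDDDBBDDBB


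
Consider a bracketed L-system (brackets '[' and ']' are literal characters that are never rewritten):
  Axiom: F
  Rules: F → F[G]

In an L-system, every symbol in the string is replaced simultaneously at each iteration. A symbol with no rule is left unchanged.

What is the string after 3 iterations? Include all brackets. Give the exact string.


Answer: F[G][G][G]

Derivation:
Step 0: F
Step 1: F[G]
Step 2: F[G][G]
Step 3: F[G][G][G]


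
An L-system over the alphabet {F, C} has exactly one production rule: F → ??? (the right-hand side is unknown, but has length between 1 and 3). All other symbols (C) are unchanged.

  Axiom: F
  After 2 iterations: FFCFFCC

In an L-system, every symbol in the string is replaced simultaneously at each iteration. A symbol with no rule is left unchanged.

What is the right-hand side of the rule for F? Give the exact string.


Trying F → FFC:
  Step 0: F
  Step 1: FFC
  Step 2: FFCFFCC
Matches the given result.

Answer: FFC


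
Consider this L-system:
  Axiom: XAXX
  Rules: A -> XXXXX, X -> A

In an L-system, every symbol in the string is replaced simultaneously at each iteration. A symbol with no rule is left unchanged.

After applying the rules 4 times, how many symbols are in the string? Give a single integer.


Answer: 100

Derivation:
Step 0: length = 4
Step 1: length = 8
Step 2: length = 20
Step 3: length = 40
Step 4: length = 100


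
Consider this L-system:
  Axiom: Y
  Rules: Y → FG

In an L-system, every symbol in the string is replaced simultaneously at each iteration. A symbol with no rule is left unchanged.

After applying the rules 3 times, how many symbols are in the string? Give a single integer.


Step 0: length = 1
Step 1: length = 2
Step 2: length = 2
Step 3: length = 2

Answer: 2


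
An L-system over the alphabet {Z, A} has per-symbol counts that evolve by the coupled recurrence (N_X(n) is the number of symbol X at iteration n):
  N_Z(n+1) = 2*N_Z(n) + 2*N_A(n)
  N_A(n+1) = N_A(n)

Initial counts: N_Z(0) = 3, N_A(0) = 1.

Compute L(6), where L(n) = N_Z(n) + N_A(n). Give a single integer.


Step 0: N_Z=3, N_A=1, L=4
Step 1: N_Z=8, N_A=1, L=9
Step 2: N_Z=18, N_A=1, L=19
Step 3: N_Z=38, N_A=1, L=39
Step 4: N_Z=78, N_A=1, L=79
Step 5: N_Z=158, N_A=1, L=159
Step 6: N_Z=318, N_A=1, L=319

Answer: 319


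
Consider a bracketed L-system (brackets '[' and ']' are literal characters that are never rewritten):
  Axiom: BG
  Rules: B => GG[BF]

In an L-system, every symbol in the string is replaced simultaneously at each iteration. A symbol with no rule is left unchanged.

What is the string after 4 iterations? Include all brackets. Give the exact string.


Answer: GG[GG[GG[GG[BF]F]F]F]G

Derivation:
Step 0: BG
Step 1: GG[BF]G
Step 2: GG[GG[BF]F]G
Step 3: GG[GG[GG[BF]F]F]G
Step 4: GG[GG[GG[GG[BF]F]F]F]G


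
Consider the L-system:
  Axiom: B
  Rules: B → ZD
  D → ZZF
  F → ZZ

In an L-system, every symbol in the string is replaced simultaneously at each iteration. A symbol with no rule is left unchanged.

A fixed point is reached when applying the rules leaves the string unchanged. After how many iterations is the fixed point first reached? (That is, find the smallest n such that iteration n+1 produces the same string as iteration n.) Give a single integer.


Step 0: B
Step 1: ZD
Step 2: ZZZF
Step 3: ZZZZZ
Step 4: ZZZZZ  (unchanged — fixed point at step 3)

Answer: 3


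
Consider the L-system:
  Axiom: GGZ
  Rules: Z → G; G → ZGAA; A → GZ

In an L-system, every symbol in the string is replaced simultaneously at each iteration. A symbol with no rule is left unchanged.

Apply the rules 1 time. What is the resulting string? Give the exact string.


Step 0: GGZ
Step 1: ZGAAZGAAG

Answer: ZGAAZGAAG


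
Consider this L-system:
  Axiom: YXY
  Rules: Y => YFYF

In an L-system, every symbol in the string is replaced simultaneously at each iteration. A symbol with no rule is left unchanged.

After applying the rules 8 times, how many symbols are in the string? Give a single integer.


Step 0: length = 3
Step 1: length = 9
Step 2: length = 21
Step 3: length = 45
Step 4: length = 93
Step 5: length = 189
Step 6: length = 381
Step 7: length = 765
Step 8: length = 1533

Answer: 1533


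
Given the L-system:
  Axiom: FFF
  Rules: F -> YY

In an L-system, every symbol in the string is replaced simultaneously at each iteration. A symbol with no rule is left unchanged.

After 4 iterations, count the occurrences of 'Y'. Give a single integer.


Answer: 6

Derivation:
Step 0: FFF  (0 'Y')
Step 1: YYYYYY  (6 'Y')
Step 2: YYYYYY  (6 'Y')
Step 3: YYYYYY  (6 'Y')
Step 4: YYYYYY  (6 'Y')


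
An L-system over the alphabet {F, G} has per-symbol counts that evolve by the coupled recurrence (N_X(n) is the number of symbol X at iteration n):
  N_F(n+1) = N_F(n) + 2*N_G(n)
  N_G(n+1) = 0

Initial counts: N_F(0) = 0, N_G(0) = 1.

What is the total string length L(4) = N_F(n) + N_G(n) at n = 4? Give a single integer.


Answer: 2

Derivation:
Step 0: N_F=0, N_G=1, L=1
Step 1: N_F=2, N_G=0, L=2
Step 2: N_F=2, N_G=0, L=2
Step 3: N_F=2, N_G=0, L=2
Step 4: N_F=2, N_G=0, L=2


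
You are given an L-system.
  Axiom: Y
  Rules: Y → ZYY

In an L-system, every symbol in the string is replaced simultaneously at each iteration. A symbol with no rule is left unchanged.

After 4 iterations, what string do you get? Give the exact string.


Step 0: Y
Step 1: ZYY
Step 2: ZZYYZYY
Step 3: ZZZYYZYYZZYYZYY
Step 4: ZZZZYYZYYZZYYZYYZZZYYZYYZZYYZYY

Answer: ZZZZYYZYYZZYYZYYZZZYYZYYZZYYZYY


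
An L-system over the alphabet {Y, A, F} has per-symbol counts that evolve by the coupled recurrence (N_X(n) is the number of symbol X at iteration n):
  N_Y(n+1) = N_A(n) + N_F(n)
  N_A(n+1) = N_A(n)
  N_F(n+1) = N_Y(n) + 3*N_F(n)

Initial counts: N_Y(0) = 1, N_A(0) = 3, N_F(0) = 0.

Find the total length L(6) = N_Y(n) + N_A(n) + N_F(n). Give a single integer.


Answer: 1084

Derivation:
Step 0: N_Y=1, N_A=3, N_F=0, L=4
Step 1: N_Y=3, N_A=3, N_F=1, L=7
Step 2: N_Y=4, N_A=3, N_F=6, L=13
Step 3: N_Y=9, N_A=3, N_F=22, L=34
Step 4: N_Y=25, N_A=3, N_F=75, L=103
Step 5: N_Y=78, N_A=3, N_F=250, L=331
Step 6: N_Y=253, N_A=3, N_F=828, L=1084


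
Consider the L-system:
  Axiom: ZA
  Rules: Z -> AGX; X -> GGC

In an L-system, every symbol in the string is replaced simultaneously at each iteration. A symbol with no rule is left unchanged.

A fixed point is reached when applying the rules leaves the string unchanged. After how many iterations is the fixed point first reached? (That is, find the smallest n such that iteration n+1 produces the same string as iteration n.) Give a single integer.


Answer: 2

Derivation:
Step 0: ZA
Step 1: AGXA
Step 2: AGGGCA
Step 3: AGGGCA  (unchanged — fixed point at step 2)


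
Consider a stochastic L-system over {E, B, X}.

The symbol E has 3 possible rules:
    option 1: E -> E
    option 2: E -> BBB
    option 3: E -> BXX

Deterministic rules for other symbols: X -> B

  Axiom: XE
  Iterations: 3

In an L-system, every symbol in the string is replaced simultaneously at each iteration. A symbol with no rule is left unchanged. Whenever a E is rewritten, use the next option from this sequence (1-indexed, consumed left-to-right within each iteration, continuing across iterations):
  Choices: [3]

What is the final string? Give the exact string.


Answer: BBBB

Derivation:
Step 0: XE
Step 1: BBXX  (used choices [3])
Step 2: BBBB  (used choices [])
Step 3: BBBB  (used choices [])


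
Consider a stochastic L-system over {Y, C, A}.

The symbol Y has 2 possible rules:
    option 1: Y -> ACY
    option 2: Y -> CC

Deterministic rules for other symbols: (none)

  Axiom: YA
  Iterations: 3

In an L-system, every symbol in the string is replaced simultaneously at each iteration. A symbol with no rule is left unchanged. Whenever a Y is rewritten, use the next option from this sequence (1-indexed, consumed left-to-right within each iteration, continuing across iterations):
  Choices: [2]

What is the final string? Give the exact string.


Step 0: YA
Step 1: CCA  (used choices [2])
Step 2: CCA  (used choices [])
Step 3: CCA  (used choices [])

Answer: CCA


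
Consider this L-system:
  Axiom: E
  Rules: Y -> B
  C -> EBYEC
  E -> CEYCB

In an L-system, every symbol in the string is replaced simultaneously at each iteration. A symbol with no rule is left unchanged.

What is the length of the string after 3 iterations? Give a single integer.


Answer: 53

Derivation:
Step 0: length = 1
Step 1: length = 5
Step 2: length = 17
Step 3: length = 53


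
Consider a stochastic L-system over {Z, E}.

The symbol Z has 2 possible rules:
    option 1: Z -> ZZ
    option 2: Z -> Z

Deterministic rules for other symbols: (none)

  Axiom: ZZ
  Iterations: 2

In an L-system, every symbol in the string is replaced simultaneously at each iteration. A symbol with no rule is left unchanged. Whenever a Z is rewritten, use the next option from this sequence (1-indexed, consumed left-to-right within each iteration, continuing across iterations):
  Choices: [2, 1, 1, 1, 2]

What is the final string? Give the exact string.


Answer: ZZZZZ

Derivation:
Step 0: ZZ
Step 1: ZZZ  (used choices [2, 1])
Step 2: ZZZZZ  (used choices [1, 1, 2])


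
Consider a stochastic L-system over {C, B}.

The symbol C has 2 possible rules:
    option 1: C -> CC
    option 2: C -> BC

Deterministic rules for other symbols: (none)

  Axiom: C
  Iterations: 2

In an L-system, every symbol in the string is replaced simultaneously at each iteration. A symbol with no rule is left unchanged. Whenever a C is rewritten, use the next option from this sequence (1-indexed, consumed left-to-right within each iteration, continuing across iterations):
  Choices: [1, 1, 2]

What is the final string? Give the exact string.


Step 0: C
Step 1: CC  (used choices [1])
Step 2: CCBC  (used choices [1, 2])

Answer: CCBC


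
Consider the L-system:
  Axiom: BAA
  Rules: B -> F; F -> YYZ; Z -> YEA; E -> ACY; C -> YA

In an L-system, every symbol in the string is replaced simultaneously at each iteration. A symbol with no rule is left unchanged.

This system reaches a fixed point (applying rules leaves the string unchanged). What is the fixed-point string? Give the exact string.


Answer: YYYAYAYAAA

Derivation:
Step 0: BAA
Step 1: FAA
Step 2: YYZAA
Step 3: YYYEAAA
Step 4: YYYACYAAA
Step 5: YYYAYAYAAA
Step 6: YYYAYAYAAA  (unchanged — fixed point at step 5)


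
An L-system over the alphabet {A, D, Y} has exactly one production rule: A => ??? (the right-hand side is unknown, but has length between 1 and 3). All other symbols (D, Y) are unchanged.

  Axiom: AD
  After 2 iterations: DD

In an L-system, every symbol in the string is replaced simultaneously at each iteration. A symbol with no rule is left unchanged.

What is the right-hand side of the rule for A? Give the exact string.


Answer: D

Derivation:
Trying A => D:
  Step 0: AD
  Step 1: DD
  Step 2: DD
Matches the given result.


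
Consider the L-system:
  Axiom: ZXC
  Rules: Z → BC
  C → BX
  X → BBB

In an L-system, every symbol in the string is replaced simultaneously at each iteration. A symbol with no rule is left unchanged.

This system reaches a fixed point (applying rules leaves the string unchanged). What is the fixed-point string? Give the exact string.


Step 0: ZXC
Step 1: BCBBBBX
Step 2: BBXBBBBBBB
Step 3: BBBBBBBBBBBB
Step 4: BBBBBBBBBBBB  (unchanged — fixed point at step 3)

Answer: BBBBBBBBBBBB


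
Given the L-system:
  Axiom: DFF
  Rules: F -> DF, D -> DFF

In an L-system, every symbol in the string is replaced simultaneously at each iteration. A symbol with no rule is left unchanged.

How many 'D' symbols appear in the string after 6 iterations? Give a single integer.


Step 0: DFF  (1 'D')
Step 1: DFFDFDF  (3 'D')
Step 2: DFFDFDFDFFDFDFFDF  (7 'D')
Step 3: DFFDFDFDFFDFDFFDFDFFDFDFDFFDFDFFDFDFDFFDF  (17 'D')
Step 4: DFFDFDFDFFDFDFFDFDFFDFDFDFFDFDFFDFDFDFFDFDFFDFDFDFFDFDFFDFDFFDFDFDFFDFDFFDFDFDFFDFDFFDFDFFDFDFDFFDF  (41 'D')
Step 5: DFFDFDFDFFDFDFFDFDFFDFDFDFFDFDFFDFDFDFFDFDFFDFDFDFFDFDFFDFDFFDFDFDFFDFDFFDFDFDFFDFDFFDFDFFDFDFDFFDFDFFDFDFDFFDFDFFDFDFFDFDFDFFDFDFFDFDFDFFDFDFFDFDFDFFDFDFFDFDFFDFDFDFFDFDFFDFDFDFFDFDFFDFDFFDFDFDFFDFDFFDFDFDFFDFDFFDFDFDFFDFDFFDFDFFDFDFDFFDF  (99 'D')
Step 6: DFFDFDFDFFDFDFFDFDFFDFDFDFFDFDFFDFDFDFFDFDFFDFDFDFFDFDFFDFDFFDFDFDFFDFDFFDFDFDFFDFDFFDFDFFDFDFDFFDFDFFDFDFDFFDFDFFDFDFFDFDFDFFDFDFFDFDFDFFDFDFFDFDFDFFDFDFFDFDFFDFDFDFFDFDFFDFDFDFFDFDFFDFDFFDFDFDFFDFDFFDFDFDFFDFDFFDFDFDFFDFDFFDFDFFDFDFDFFDFDFFDFDFDFFDFDFFDFDFFDFDFDFFDFDFFDFDFDFFDFDFFDFDFDFFDFDFFDFDFFDFDFDFFDFDFFDFDFDFFDFDFFDFDFFDFDFDFFDFDFFDFDFDFFDFDFFDFDFFDFDFDFFDFDFFDFDFDFFDFDFFDFDFDFFDFDFFDFDFFDFDFDFFDFDFFDFDFDFFDFDFFDFDFFDFDFDFFDFDFFDFDFDFFDFDFFDFDFDFFDFDFFDFDFFDFDFDFFDFDFFDFDFDFFDFDFFDFDFFDFDFDFFDFDFFDFDFDFFDFDFFDFDFFDFDFDFFDFDFFDFDFDFFDFDFFDFDFDFFDFDFFDFDFFDFDFDFFDF  (239 'D')

Answer: 239


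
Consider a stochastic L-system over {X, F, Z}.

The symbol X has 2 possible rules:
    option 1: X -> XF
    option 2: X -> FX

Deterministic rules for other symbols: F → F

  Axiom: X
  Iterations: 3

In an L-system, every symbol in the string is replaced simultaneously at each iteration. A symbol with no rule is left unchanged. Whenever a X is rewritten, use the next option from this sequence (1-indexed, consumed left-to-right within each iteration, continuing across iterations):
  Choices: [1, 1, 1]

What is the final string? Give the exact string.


Answer: XFFF

Derivation:
Step 0: X
Step 1: XF  (used choices [1])
Step 2: XFF  (used choices [1])
Step 3: XFFF  (used choices [1])


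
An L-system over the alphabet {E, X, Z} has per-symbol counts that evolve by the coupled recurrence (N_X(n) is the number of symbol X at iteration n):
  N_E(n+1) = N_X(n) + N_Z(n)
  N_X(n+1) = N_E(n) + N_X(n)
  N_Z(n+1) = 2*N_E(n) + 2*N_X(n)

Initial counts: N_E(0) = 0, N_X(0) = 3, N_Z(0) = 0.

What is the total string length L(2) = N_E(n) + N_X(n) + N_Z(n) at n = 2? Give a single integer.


Step 0: N_E=0, N_X=3, N_Z=0, L=3
Step 1: N_E=3, N_X=3, N_Z=6, L=12
Step 2: N_E=9, N_X=6, N_Z=12, L=27

Answer: 27


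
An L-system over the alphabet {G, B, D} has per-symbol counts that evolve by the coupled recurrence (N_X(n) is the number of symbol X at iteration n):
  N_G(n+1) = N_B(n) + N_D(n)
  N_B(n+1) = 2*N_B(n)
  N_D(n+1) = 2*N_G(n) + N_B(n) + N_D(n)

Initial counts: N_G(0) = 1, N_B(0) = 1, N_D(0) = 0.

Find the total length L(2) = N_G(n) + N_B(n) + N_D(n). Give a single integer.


Answer: 16

Derivation:
Step 0: N_G=1, N_B=1, N_D=0, L=2
Step 1: N_G=1, N_B=2, N_D=3, L=6
Step 2: N_G=5, N_B=4, N_D=7, L=16


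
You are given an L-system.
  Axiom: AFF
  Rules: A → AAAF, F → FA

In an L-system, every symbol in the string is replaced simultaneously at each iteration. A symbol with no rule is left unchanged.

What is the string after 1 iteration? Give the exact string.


Step 0: AFF
Step 1: AAAFFAFA

Answer: AAAFFAFA


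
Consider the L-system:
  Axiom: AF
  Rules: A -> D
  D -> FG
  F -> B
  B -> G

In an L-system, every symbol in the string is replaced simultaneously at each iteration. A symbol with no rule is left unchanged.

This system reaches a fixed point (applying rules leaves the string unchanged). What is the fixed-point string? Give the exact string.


Answer: GGG

Derivation:
Step 0: AF
Step 1: DB
Step 2: FGG
Step 3: BGG
Step 4: GGG
Step 5: GGG  (unchanged — fixed point at step 4)


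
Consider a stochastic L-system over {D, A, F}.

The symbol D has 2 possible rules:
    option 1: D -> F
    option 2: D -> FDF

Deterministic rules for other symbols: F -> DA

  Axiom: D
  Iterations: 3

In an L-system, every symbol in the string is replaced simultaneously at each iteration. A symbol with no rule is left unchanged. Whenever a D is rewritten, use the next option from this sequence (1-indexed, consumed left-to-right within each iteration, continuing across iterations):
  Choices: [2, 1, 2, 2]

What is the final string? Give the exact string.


Step 0: D
Step 1: FDF  (used choices [2])
Step 2: DAFDA  (used choices [1])
Step 3: FDFADAFDFA  (used choices [2, 2])

Answer: FDFADAFDFA


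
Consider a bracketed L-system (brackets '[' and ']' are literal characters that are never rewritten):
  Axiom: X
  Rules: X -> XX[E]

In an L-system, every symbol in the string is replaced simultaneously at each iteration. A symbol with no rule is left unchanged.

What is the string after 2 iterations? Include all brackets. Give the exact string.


Step 0: X
Step 1: XX[E]
Step 2: XX[E]XX[E][E]

Answer: XX[E]XX[E][E]


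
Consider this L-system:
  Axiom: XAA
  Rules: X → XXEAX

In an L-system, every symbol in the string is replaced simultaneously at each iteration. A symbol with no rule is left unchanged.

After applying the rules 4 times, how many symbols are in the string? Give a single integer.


Answer: 163

Derivation:
Step 0: length = 3
Step 1: length = 7
Step 2: length = 19
Step 3: length = 55
Step 4: length = 163


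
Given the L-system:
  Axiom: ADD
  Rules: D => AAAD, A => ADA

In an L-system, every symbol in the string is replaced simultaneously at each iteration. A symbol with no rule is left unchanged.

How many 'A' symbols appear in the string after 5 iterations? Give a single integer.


Answer: 905

Derivation:
Final string: ADAAAADADAADAADAADAAAADADAAAADADAADAAAADADAADAAAADADAADAAAADADAADAADAADAAAADADAAAADADAADAADAADAAAADADAAAADADAADAAAADADAADAADAADAAAADADAAAADADAADAAAADADAADAADAADAAAADADAAAADADAADAAAADADAADAADAADAAAADADAAAADADAADAAAADADAADAAAADADAADAAAADADAADAADAADAAAADADAAAADADAADAADAADAAAADADAAAADADAADAAAADADAADAAAADADAADAAAADADAADAADAADAAAADADAAAADADAADAADAADAAAADADAAAADADAADAAAADADAADAADAADAAAADADAAAADADAADAAAADADAADAAAADADAADAAAADADAADAADAADAAAADADAAAADADAADAADAADAAAADADAAAADADAADAAAADADAADAADAADAAAADADAAAADADAADAAAADADAADAAAADADAADAAAADADAADAADAADAAAADADAAAADADAADAADAADAAAADADAAAADADAADAAAADADAADAADAADAAAADADAAAADADAADAAAADADAADAAAADADAADAAAADADAADAADAADAAAADADAAAADADAADAADAADAAAADADAAAADADAADAAAADADAADAADAADAAAADADAAAADADAADAAAADADAADAADAADAAAADADAAAADADAADAAAADADAADAADAADAAAADADAAAADADAADAAAADADAADAAAADADAADAAAADADAADAADAADAAAADADAAAADADAADAADAADAAAADADAAAADADAADAAAADADAADAAAADADAADAAAADADAADAADAADAAAADADAAAADADAADAADAADAAAADADAAAADADAADAAAADADAADAADAADAAAADADAAAADADAADAAAADADAADAAAADADAADAAAADADAADAADAADAAAADADAAAADADAADAADAADAAAADADAAAADADAADAAAADADAADAADAADAAAADADAAAADADAADAAAADADAADAAAADADAADAAAADADAADAADAADAAAADADAAAADADAADAADAADAAAADADAAAADADAADAAAADADAADAADAADAAAADADAAAADADAADAAAADADAADAADAADAAAADADAAAADADAADAAAADADAADAADAADAAAADADAAAADADAADAAAADADAADAAAADADAADAAAADADAADAADAADAAAAD
Count of 'A': 905


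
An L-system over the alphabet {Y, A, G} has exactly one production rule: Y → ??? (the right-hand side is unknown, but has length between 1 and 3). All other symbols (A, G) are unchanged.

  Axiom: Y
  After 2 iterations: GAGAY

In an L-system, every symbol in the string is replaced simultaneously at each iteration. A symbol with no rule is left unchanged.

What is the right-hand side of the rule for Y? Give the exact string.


Answer: GAY

Derivation:
Trying Y → GAY:
  Step 0: Y
  Step 1: GAY
  Step 2: GAGAY
Matches the given result.


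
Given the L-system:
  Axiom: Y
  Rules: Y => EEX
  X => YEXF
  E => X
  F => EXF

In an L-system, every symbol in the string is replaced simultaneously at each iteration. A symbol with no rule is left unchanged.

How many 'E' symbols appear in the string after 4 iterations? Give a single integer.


Answer: 16

Derivation:
Step 0: Y  (0 'E')
Step 1: EEX  (2 'E')
Step 2: XXYEXF  (1 'E')
Step 3: YEXFYEXFEEXXYEXFEXF  (6 'E')
Step 4: EEXXYEXFEXFEEXXYEXFEXFXXYEXFYEXFEEXXYEXFEXFXYEXFEXF  (16 'E')


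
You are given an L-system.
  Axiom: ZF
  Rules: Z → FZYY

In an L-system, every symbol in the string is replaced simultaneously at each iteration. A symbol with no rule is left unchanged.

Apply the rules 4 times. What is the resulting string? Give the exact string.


Step 0: ZF
Step 1: FZYYF
Step 2: FFZYYYYF
Step 3: FFFZYYYYYYF
Step 4: FFFFZYYYYYYYYF

Answer: FFFFZYYYYYYYYF


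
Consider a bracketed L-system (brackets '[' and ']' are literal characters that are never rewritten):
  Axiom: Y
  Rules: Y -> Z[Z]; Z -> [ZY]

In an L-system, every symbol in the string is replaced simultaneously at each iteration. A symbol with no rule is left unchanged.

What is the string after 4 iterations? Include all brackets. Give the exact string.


Step 0: Y
Step 1: Z[Z]
Step 2: [ZY][[ZY]]
Step 3: [[ZY]Z[Z]][[[ZY]Z[Z]]]
Step 4: [[[ZY]Z[Z]][ZY][[ZY]]][[[[ZY]Z[Z]][ZY][[ZY]]]]

Answer: [[[ZY]Z[Z]][ZY][[ZY]]][[[[ZY]Z[Z]][ZY][[ZY]]]]


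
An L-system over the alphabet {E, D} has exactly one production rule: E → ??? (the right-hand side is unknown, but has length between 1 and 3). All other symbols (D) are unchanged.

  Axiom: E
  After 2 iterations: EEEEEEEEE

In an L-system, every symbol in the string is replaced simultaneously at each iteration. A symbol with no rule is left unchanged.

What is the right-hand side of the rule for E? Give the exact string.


Answer: EEE

Derivation:
Trying E → EEE:
  Step 0: E
  Step 1: EEE
  Step 2: EEEEEEEEE
Matches the given result.


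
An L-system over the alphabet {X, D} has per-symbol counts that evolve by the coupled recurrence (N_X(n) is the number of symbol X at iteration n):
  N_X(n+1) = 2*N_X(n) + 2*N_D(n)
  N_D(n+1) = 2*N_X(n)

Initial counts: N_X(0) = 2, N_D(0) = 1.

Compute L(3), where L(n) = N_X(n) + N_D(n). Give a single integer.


Answer: 104

Derivation:
Step 0: N_X=2, N_D=1, L=3
Step 1: N_X=6, N_D=4, L=10
Step 2: N_X=20, N_D=12, L=32
Step 3: N_X=64, N_D=40, L=104


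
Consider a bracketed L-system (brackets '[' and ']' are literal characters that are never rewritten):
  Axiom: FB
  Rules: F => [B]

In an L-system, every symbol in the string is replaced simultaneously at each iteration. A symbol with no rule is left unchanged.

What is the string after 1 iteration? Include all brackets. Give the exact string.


Answer: [B]B

Derivation:
Step 0: FB
Step 1: [B]B


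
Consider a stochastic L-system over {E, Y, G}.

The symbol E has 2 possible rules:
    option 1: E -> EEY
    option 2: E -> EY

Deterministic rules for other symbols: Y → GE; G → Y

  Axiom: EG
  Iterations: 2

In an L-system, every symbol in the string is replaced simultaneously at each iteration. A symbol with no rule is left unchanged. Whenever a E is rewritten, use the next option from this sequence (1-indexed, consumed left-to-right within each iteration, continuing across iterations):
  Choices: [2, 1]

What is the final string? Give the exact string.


Step 0: EG
Step 1: EYY  (used choices [2])
Step 2: EEYGEGE  (used choices [1])

Answer: EEYGEGE


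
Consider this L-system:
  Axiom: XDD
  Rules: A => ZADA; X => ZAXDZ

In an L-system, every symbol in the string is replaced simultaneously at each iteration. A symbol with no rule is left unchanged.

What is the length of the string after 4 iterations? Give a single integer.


Answer: 52

Derivation:
Step 0: length = 3
Step 1: length = 7
Step 2: length = 14
Step 3: length = 27
Step 4: length = 52


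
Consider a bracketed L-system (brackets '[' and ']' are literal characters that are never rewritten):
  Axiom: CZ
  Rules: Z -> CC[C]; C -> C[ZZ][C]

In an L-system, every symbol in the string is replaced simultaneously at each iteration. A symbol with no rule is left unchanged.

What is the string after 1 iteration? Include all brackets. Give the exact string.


Step 0: CZ
Step 1: C[ZZ][C]CC[C]

Answer: C[ZZ][C]CC[C]


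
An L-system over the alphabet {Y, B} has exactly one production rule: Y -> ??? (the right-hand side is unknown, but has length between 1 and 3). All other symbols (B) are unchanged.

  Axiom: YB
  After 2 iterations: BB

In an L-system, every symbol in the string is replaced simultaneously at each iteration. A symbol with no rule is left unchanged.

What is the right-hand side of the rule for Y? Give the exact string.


Trying Y -> B:
  Step 0: YB
  Step 1: BB
  Step 2: BB
Matches the given result.

Answer: B


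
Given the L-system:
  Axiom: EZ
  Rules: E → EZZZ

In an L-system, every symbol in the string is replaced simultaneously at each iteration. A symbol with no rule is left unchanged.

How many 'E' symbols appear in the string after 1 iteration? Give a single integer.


Answer: 1

Derivation:
Step 0: EZ  (1 'E')
Step 1: EZZZZ  (1 'E')


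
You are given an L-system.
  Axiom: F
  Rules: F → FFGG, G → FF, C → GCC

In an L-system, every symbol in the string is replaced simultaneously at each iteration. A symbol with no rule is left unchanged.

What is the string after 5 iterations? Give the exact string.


Answer: FFGGFFGGFFFFFFGGFFGGFFFFFFGGFFGGFFGGFFGGFFGGFFGGFFFFFFGGFFGGFFFFFFGGFFGGFFGGFFGGFFGGFFGGFFFFFFGGFFGGFFFFFFGGFFGGFFFFFFGGFFGGFFFFFFGGFFGGFFFFFFGGFFGGFFFFFFGGFFGGFFGGFFGGFFGGFFGGFFFFFFGGFFGGFFFFFFGGFFGGFFGGFFGGFFGGFFGGFFFFFFGGFFGGFFFFFFGGFFGGFFFFFFGGFFGGFFFFFFGGFFGGFFFFFFGGFFGGFFFFFFGGFFGGFFGGFFGGFFGGFFGGFFFFFFGGFFGGFFFFFFGGFFGGFFGGFFGGFFGGFFGGFFFFFFGGFFGGFFFFFFGGFFGGFFGGFFGGFFGGFFGGFFFFFFGGFFGGFFFFFFGGFFGGFFGGFFGG

Derivation:
Step 0: F
Step 1: FFGG
Step 2: FFGGFFGGFFFF
Step 3: FFGGFFGGFFFFFFGGFFGGFFFFFFGGFFGGFFGGFFGG
Step 4: FFGGFFGGFFFFFFGGFFGGFFFFFFGGFFGGFFGGFFGGFFGGFFGGFFFFFFGGFFGGFFFFFFGGFFGGFFGGFFGGFFGGFFGGFFFFFFGGFFGGFFFFFFGGFFGGFFFFFFGGFFGGFFFF
Step 5: FFGGFFGGFFFFFFGGFFGGFFFFFFGGFFGGFFGGFFGGFFGGFFGGFFFFFFGGFFGGFFFFFFGGFFGGFFGGFFGGFFGGFFGGFFFFFFGGFFGGFFFFFFGGFFGGFFFFFFGGFFGGFFFFFFGGFFGGFFFFFFGGFFGGFFFFFFGGFFGGFFGGFFGGFFGGFFGGFFFFFFGGFFGGFFFFFFGGFFGGFFGGFFGGFFGGFFGGFFFFFFGGFFGGFFFFFFGGFFGGFFFFFFGGFFGGFFFFFFGGFFGGFFFFFFGGFFGGFFFFFFGGFFGGFFGGFFGGFFGGFFGGFFFFFFGGFFGGFFFFFFGGFFGGFFGGFFGGFFGGFFGGFFFFFFGGFFGGFFFFFFGGFFGGFFGGFFGGFFGGFFGGFFFFFFGGFFGGFFFFFFGGFFGGFFGGFFGG


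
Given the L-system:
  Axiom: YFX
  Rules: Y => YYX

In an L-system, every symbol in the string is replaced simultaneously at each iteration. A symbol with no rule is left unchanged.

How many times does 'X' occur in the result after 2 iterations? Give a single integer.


Answer: 4

Derivation:
Step 0: YFX  (1 'X')
Step 1: YYXFX  (2 'X')
Step 2: YYXYYXXFX  (4 'X')


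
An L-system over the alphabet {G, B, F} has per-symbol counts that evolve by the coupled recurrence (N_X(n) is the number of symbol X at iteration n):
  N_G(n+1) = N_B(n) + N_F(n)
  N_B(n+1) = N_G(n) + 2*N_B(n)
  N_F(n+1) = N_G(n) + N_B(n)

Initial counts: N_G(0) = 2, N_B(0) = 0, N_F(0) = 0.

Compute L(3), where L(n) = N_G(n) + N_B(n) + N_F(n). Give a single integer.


Answer: 26

Derivation:
Step 0: N_G=2, N_B=0, N_F=0, L=2
Step 1: N_G=0, N_B=2, N_F=2, L=4
Step 2: N_G=4, N_B=4, N_F=2, L=10
Step 3: N_G=6, N_B=12, N_F=8, L=26


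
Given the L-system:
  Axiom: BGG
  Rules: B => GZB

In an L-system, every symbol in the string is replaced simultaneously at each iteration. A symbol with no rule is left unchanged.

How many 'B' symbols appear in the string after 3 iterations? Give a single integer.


Answer: 1

Derivation:
Step 0: BGG  (1 'B')
Step 1: GZBGG  (1 'B')
Step 2: GZGZBGG  (1 'B')
Step 3: GZGZGZBGG  (1 'B')


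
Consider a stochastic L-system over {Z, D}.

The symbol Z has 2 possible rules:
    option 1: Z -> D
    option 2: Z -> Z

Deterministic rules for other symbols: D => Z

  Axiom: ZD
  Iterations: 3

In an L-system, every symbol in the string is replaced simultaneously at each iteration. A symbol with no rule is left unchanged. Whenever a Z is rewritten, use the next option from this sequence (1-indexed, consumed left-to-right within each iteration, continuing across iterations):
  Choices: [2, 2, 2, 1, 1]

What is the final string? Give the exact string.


Answer: DD

Derivation:
Step 0: ZD
Step 1: ZZ  (used choices [2])
Step 2: ZZ  (used choices [2, 2])
Step 3: DD  (used choices [1, 1])


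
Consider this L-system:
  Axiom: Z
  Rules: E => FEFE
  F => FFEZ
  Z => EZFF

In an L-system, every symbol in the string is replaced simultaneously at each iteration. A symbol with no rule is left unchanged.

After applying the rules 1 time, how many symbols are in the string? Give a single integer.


Answer: 4

Derivation:
Step 0: length = 1
Step 1: length = 4


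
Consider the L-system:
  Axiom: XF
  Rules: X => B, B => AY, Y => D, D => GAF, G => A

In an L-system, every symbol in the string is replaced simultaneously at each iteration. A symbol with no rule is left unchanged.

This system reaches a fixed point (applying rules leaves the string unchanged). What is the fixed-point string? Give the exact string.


Answer: AAAFF

Derivation:
Step 0: XF
Step 1: BF
Step 2: AYF
Step 3: ADF
Step 4: AGAFF
Step 5: AAAFF
Step 6: AAAFF  (unchanged — fixed point at step 5)


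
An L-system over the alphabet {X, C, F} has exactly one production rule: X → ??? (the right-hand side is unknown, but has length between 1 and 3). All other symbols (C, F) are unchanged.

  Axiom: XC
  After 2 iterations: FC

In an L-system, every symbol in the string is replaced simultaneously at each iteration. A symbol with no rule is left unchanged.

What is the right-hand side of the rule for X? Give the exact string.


Answer: F

Derivation:
Trying X → F:
  Step 0: XC
  Step 1: FC
  Step 2: FC
Matches the given result.


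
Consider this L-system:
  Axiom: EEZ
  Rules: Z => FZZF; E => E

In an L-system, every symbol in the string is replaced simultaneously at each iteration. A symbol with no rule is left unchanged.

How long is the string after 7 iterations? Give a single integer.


Answer: 384

Derivation:
Step 0: length = 3
Step 1: length = 6
Step 2: length = 12
Step 3: length = 24
Step 4: length = 48
Step 5: length = 96
Step 6: length = 192
Step 7: length = 384


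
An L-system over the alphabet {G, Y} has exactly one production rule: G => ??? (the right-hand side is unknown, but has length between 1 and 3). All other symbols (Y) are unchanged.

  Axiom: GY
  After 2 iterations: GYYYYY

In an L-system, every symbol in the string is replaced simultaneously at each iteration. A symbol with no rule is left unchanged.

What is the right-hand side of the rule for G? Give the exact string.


Trying G => GYY:
  Step 0: GY
  Step 1: GYYY
  Step 2: GYYYYY
Matches the given result.

Answer: GYY


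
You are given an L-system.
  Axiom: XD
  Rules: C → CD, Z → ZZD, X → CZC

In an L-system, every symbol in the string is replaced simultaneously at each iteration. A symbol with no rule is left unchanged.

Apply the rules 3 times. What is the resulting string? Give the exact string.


Step 0: XD
Step 1: CZCD
Step 2: CDZZDCDD
Step 3: CDDZZDZZDDCDDD

Answer: CDDZZDZZDDCDDD


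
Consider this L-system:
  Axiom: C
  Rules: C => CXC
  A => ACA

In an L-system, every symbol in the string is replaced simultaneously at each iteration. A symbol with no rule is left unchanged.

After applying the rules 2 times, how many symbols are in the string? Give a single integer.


Step 0: length = 1
Step 1: length = 3
Step 2: length = 7

Answer: 7


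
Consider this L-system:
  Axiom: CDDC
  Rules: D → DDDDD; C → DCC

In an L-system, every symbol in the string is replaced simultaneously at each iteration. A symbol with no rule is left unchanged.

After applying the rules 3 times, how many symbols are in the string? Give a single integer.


Answer: 344

Derivation:
Step 0: length = 4
Step 1: length = 16
Step 2: length = 72
Step 3: length = 344


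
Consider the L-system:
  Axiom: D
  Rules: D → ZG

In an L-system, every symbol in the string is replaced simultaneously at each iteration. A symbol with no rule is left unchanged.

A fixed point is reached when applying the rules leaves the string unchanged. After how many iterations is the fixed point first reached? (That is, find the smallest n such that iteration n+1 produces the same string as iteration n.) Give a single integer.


Step 0: D
Step 1: ZG
Step 2: ZG  (unchanged — fixed point at step 1)

Answer: 1


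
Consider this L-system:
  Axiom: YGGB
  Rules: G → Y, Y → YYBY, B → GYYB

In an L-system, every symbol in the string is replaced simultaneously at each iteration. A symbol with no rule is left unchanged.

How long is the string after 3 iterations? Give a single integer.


Step 0: length = 4
Step 1: length = 10
Step 2: length = 37
Step 3: length = 142

Answer: 142


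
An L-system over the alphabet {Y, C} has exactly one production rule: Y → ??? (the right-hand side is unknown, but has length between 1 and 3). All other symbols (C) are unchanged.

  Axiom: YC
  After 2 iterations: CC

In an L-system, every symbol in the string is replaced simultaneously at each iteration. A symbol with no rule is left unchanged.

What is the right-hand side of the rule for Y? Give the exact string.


Answer: C

Derivation:
Trying Y → C:
  Step 0: YC
  Step 1: CC
  Step 2: CC
Matches the given result.


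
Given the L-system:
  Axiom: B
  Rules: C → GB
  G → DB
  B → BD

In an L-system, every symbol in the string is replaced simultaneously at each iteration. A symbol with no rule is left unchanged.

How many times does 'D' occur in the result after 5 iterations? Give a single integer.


Step 0: B  (0 'D')
Step 1: BD  (1 'D')
Step 2: BDD  (2 'D')
Step 3: BDDD  (3 'D')
Step 4: BDDDD  (4 'D')
Step 5: BDDDDD  (5 'D')

Answer: 5


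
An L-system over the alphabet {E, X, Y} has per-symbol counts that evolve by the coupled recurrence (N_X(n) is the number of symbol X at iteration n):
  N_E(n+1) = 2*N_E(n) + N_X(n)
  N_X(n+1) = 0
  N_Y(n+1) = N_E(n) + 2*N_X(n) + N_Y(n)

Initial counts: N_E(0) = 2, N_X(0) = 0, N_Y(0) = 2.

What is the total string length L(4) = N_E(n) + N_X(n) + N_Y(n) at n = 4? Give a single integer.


Step 0: N_E=2, N_X=0, N_Y=2, L=4
Step 1: N_E=4, N_X=0, N_Y=4, L=8
Step 2: N_E=8, N_X=0, N_Y=8, L=16
Step 3: N_E=16, N_X=0, N_Y=16, L=32
Step 4: N_E=32, N_X=0, N_Y=32, L=64

Answer: 64


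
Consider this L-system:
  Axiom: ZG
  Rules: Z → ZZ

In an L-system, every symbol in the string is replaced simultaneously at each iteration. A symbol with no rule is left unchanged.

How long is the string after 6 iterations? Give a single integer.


Answer: 65

Derivation:
Step 0: length = 2
Step 1: length = 3
Step 2: length = 5
Step 3: length = 9
Step 4: length = 17
Step 5: length = 33
Step 6: length = 65


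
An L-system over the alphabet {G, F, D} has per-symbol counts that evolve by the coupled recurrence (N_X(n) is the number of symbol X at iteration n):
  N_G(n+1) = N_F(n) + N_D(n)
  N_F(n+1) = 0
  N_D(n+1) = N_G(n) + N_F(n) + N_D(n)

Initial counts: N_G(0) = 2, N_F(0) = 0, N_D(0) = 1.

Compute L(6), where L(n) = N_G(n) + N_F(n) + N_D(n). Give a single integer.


Answer: 47

Derivation:
Step 0: N_G=2, N_F=0, N_D=1, L=3
Step 1: N_G=1, N_F=0, N_D=3, L=4
Step 2: N_G=3, N_F=0, N_D=4, L=7
Step 3: N_G=4, N_F=0, N_D=7, L=11
Step 4: N_G=7, N_F=0, N_D=11, L=18
Step 5: N_G=11, N_F=0, N_D=18, L=29
Step 6: N_G=18, N_F=0, N_D=29, L=47


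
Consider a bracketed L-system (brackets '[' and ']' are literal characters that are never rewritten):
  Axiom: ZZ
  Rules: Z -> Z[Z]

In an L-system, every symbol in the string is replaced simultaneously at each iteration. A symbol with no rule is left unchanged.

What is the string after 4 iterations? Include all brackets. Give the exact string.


Answer: Z[Z][Z[Z]][Z[Z][Z[Z]]][Z[Z][Z[Z]][Z[Z][Z[Z]]]]Z[Z][Z[Z]][Z[Z][Z[Z]]][Z[Z][Z[Z]][Z[Z][Z[Z]]]]

Derivation:
Step 0: ZZ
Step 1: Z[Z]Z[Z]
Step 2: Z[Z][Z[Z]]Z[Z][Z[Z]]
Step 3: Z[Z][Z[Z]][Z[Z][Z[Z]]]Z[Z][Z[Z]][Z[Z][Z[Z]]]
Step 4: Z[Z][Z[Z]][Z[Z][Z[Z]]][Z[Z][Z[Z]][Z[Z][Z[Z]]]]Z[Z][Z[Z]][Z[Z][Z[Z]]][Z[Z][Z[Z]][Z[Z][Z[Z]]]]


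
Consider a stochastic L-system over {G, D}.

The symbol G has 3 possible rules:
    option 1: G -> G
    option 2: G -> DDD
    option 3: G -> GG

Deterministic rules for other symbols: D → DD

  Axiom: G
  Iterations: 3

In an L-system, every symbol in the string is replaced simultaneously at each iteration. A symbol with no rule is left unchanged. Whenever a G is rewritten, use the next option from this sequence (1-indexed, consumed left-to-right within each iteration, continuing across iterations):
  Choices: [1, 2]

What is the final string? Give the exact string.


Step 0: G
Step 1: G  (used choices [1])
Step 2: DDD  (used choices [2])
Step 3: DDDDDD  (used choices [])

Answer: DDDDDD


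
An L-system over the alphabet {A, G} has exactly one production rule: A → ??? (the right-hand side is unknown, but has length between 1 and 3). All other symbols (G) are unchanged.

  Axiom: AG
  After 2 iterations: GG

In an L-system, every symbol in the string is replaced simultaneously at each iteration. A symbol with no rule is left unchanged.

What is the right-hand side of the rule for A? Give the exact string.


Trying A → G:
  Step 0: AG
  Step 1: GG
  Step 2: GG
Matches the given result.

Answer: G


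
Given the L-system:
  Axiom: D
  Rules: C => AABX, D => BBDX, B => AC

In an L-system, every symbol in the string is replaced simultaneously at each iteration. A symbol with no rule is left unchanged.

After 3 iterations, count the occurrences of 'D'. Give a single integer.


Step 0: D  (1 'D')
Step 1: BBDX  (1 'D')
Step 2: ACACBBDXX  (1 'D')
Step 3: AAABXAAABXACACBBDXXX  (1 'D')

Answer: 1


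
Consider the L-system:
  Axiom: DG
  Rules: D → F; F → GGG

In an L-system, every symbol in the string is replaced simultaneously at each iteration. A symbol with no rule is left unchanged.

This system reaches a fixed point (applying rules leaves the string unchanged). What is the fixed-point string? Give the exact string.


Step 0: DG
Step 1: FG
Step 2: GGGG
Step 3: GGGG  (unchanged — fixed point at step 2)

Answer: GGGG


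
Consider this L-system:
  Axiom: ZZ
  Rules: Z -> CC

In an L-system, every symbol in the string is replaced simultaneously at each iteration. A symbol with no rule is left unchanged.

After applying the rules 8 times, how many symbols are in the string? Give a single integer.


Answer: 4

Derivation:
Step 0: length = 2
Step 1: length = 4
Step 2: length = 4
Step 3: length = 4
Step 4: length = 4
Step 5: length = 4
Step 6: length = 4
Step 7: length = 4
Step 8: length = 4
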